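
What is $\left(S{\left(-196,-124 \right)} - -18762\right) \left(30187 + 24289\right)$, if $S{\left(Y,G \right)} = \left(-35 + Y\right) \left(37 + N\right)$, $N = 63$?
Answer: $-236316888$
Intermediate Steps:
$S{\left(Y,G \right)} = -3500 + 100 Y$ ($S{\left(Y,G \right)} = \left(-35 + Y\right) \left(37 + 63\right) = \left(-35 + Y\right) 100 = -3500 + 100 Y$)
$\left(S{\left(-196,-124 \right)} - -18762\right) \left(30187 + 24289\right) = \left(\left(-3500 + 100 \left(-196\right)\right) - -18762\right) \left(30187 + 24289\right) = \left(\left(-3500 - 19600\right) + \left(-1644 + 20406\right)\right) 54476 = \left(-23100 + 18762\right) 54476 = \left(-4338\right) 54476 = -236316888$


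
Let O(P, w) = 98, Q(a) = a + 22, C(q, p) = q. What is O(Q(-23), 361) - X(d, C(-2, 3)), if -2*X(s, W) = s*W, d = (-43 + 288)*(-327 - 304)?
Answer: 154693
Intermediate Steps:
Q(a) = 22 + a
d = -154595 (d = 245*(-631) = -154595)
X(s, W) = -W*s/2 (X(s, W) = -s*W/2 = -W*s/2)
O(Q(-23), 361) - X(d, C(-2, 3)) = 98 - (-1)*(-2)*(-154595)/2 = 98 - 1*(-154595) = 98 + 154595 = 154693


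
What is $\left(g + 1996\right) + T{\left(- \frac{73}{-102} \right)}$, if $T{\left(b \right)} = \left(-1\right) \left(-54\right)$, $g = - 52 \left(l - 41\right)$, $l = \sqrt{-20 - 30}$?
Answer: $4182 - 260 i \sqrt{2} \approx 4182.0 - 367.7 i$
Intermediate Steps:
$l = 5 i \sqrt{2}$ ($l = \sqrt{-50} = 5 i \sqrt{2} \approx 7.0711 i$)
$g = 2132 - 260 i \sqrt{2}$ ($g = - 52 \left(5 i \sqrt{2} - 41\right) = - 52 \left(-41 + 5 i \sqrt{2}\right) = 2132 - 260 i \sqrt{2} \approx 2132.0 - 367.7 i$)
$T{\left(b \right)} = 54$
$\left(g + 1996\right) + T{\left(- \frac{73}{-102} \right)} = \left(\left(2132 - 260 i \sqrt{2}\right) + 1996\right) + 54 = \left(4128 - 260 i \sqrt{2}\right) + 54 = 4182 - 260 i \sqrt{2}$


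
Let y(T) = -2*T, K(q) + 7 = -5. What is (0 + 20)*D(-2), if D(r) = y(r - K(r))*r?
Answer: 800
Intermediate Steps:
K(q) = -12 (K(q) = -7 - 5 = -12)
D(r) = r*(-24 - 2*r) (D(r) = (-2*(r - 1*(-12)))*r = (-2*(r + 12))*r = (-2*(12 + r))*r = (-24 - 2*r)*r = r*(-24 - 2*r))
(0 + 20)*D(-2) = (0 + 20)*(-2*(-2)*(12 - 2)) = 20*(-2*(-2)*10) = 20*40 = 800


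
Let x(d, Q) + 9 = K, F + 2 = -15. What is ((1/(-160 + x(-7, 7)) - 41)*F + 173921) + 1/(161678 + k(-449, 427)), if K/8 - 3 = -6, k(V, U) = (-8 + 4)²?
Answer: 5449296547147/31206942 ≈ 1.7462e+5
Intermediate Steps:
F = -17 (F = -2 - 15 = -17)
k(V, U) = 16 (k(V, U) = (-4)² = 16)
K = -24 (K = 24 + 8*(-6) = 24 - 48 = -24)
x(d, Q) = -33 (x(d, Q) = -9 - 24 = -33)
((1/(-160 + x(-7, 7)) - 41)*F + 173921) + 1/(161678 + k(-449, 427)) = ((1/(-160 - 33) - 41)*(-17) + 173921) + 1/(161678 + 16) = ((1/(-193) - 41)*(-17) + 173921) + 1/161694 = ((-1/193 - 41)*(-17) + 173921) + 1/161694 = (-7914/193*(-17) + 173921) + 1/161694 = (134538/193 + 173921) + 1/161694 = 33701291/193 + 1/161694 = 5449296547147/31206942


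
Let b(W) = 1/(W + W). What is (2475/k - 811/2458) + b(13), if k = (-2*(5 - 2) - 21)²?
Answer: 4016458/1294137 ≈ 3.1036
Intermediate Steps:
b(W) = 1/(2*W)
k = 729 (k = (-2*3 - 21)² = (-6 - 21)² = (-27)² = 729)
(2475/k - 811/2458) + b(13) = (2475/729 - 811/2458) + (½)/13 = (2475*(1/729) - 811*1/2458) + (½)*(1/13) = (275/81 - 811/2458) + 1/26 = 610259/199098 + 1/26 = 4016458/1294137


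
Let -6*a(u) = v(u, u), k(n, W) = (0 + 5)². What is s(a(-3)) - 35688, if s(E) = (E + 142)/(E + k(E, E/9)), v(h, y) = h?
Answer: -606601/17 ≈ -35682.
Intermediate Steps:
k(n, W) = 25 (k(n, W) = 5² = 25)
a(u) = -u/6
s(E) = (142 + E)/(25 + E) (s(E) = (E + 142)/(E + 25) = (142 + E)/(25 + E))
s(a(-3)) - 35688 = (142 - ⅙*(-3))/(25 - ⅙*(-3)) - 35688 = (142 + ½)/(25 + ½) - 35688 = (285/2)/(51/2) - 35688 = (2/51)*(285/2) - 35688 = 95/17 - 35688 = -606601/17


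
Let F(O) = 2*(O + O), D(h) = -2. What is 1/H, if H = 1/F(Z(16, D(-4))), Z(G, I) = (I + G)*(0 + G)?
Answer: 896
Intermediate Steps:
Z(G, I) = G*(G + I) (Z(G, I) = (G + I)*G = G*(G + I))
F(O) = 4*O (F(O) = 2*(2*O) = 4*O)
H = 1/896 (H = 1/(4*(16*(16 - 2))) = 1/(4*(16*14)) = 1/(4*224) = 1/896 ≈ 0.0011161)
1/H = 1/(1/896) = 896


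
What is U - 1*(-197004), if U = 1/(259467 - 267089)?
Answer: 1501564487/7622 ≈ 1.9700e+5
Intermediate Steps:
U = -1/7622 (U = 1/(-7622) = -1/7622 ≈ -0.00013120)
U - 1*(-197004) = -1/7622 - 1*(-197004) = -1/7622 + 197004 = 1501564487/7622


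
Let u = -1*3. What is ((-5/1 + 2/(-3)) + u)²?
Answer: 676/9 ≈ 75.111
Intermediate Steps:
u = -3
((-5/1 + 2/(-3)) + u)² = ((-5/1 + 2/(-3)) - 3)² = ((-5*1 + 2*(-⅓)) - 3)² = ((-5 - ⅔) - 3)² = (-17/3 - 3)² = (-26/3)² = 676/9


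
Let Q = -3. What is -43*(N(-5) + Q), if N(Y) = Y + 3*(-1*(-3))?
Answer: -43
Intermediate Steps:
N(Y) = 9 + Y (N(Y) = Y + 3*3 = Y + 9 = 9 + Y)
-43*(N(-5) + Q) = -43*((9 - 5) - 3) = -43*(4 - 3) = -43*1 = -43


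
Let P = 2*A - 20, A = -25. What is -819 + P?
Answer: -889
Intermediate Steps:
P = -70 (P = 2*(-25) - 20 = -50 - 20 = -70)
-819 + P = -819 - 70 = -889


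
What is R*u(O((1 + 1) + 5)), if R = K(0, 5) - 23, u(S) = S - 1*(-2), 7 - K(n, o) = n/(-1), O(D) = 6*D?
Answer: -704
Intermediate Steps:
K(n, o) = 7 + n (K(n, o) = 7 - n/(-1) = 7 - n*(-1) = 7 - (-1)*n = 7 + n)
u(S) = 2 + S (u(S) = S + 2 = 2 + S)
R = -16 (R = (7 + 0) - 23 = 7 - 23 = -16)
R*u(O((1 + 1) + 5)) = -16*(2 + 6*((1 + 1) + 5)) = -16*(2 + 6*(2 + 5)) = -16*(2 + 6*7) = -16*(2 + 42) = -16*44 = -704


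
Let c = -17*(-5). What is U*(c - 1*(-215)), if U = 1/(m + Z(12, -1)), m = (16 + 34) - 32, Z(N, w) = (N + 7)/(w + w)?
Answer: 600/17 ≈ 35.294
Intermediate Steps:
c = 85
Z(N, w) = (7 + N)/(2*w) (Z(N, w) = (7 + N)/((2*w)) = (7 + N)*(1/(2*w)) = (7 + N)/(2*w))
m = 18 (m = 50 - 32 = 18)
U = 2/17 (U = 1/(18 + (1/2)*(7 + 12)/(-1)) = 1/(18 + (1/2)*(-1)*19) = 1/(18 - 19/2) = 1/(17/2) = 2/17 ≈ 0.11765)
U*(c - 1*(-215)) = 2*(85 - 1*(-215))/17 = 2*(85 + 215)/17 = (2/17)*300 = 600/17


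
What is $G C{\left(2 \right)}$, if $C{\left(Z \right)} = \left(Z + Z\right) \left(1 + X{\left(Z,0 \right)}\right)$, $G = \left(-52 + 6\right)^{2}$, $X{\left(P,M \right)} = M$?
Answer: $8464$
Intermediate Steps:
$G = 2116$ ($G = \left(-46\right)^{2} = 2116$)
$C{\left(Z \right)} = 2 Z$ ($C{\left(Z \right)} = \left(Z + Z\right) \left(1 + 0\right) = 2 Z 1 = 2 Z$)
$G C{\left(2 \right)} = 2116 \cdot 2 \cdot 2 = 2116 \cdot 4 = 8464$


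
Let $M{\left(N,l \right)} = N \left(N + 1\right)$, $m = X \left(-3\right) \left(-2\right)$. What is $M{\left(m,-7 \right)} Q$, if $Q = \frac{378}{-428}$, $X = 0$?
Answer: $0$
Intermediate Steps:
$m = 0$ ($m = 0 \left(-3\right) \left(-2\right) = 0 \left(-2\right) = 0$)
$M{\left(N,l \right)} = N \left(1 + N\right)$
$Q = - \frac{189}{214}$ ($Q = 378 \left(- \frac{1}{428}\right) = - \frac{189}{214} \approx -0.88318$)
$M{\left(m,-7 \right)} Q = 0 \left(1 + 0\right) \left(- \frac{189}{214}\right) = 0 \cdot 1 \left(- \frac{189}{214}\right) = 0 \left(- \frac{189}{214}\right) = 0$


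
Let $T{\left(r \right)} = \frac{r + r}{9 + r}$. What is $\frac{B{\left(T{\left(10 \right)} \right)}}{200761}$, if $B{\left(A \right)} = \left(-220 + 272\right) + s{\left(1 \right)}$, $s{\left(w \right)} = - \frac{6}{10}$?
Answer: $\frac{257}{1003805} \approx 0.00025603$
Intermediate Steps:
$s{\left(w \right)} = - \frac{3}{5}$ ($s{\left(w \right)} = \left(-6\right) \frac{1}{10} = - \frac{3}{5}$)
$T{\left(r \right)} = \frac{2 r}{9 + r}$
$B{\left(A \right)} = \frac{257}{5}$ ($B{\left(A \right)} = \left(-220 + 272\right) - \frac{3}{5} = 52 - \frac{3}{5} = \frac{257}{5}$)
$\frac{B{\left(T{\left(10 \right)} \right)}}{200761} = \frac{257}{5 \cdot 200761} = \frac{257}{5} \cdot \frac{1}{200761} = \frac{257}{1003805}$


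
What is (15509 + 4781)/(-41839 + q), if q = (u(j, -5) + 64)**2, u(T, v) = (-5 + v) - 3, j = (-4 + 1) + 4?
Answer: -10145/19619 ≈ -0.51710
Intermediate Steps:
j = 1 (j = -3 + 4 = 1)
u(T, v) = -8 + v
q = 2601 (q = ((-8 - 5) + 64)**2 = (-13 + 64)**2 = 51**2 = 2601)
(15509 + 4781)/(-41839 + q) = (15509 + 4781)/(-41839 + 2601) = 20290/(-39238) = 20290*(-1/39238) = -10145/19619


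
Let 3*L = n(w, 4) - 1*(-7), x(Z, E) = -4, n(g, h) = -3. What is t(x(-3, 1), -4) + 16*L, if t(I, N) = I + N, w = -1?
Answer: 40/3 ≈ 13.333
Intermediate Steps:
L = 4/3 (L = (-3 - 1*(-7))/3 = (-3 + 7)/3 = (1/3)*4 = 4/3 ≈ 1.3333)
t(x(-3, 1), -4) + 16*L = (-4 - 4) + 16*(4/3) = -8 + 64/3 = 40/3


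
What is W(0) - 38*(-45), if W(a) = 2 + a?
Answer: 1712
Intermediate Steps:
W(0) - 38*(-45) = (2 + 0) - 38*(-45) = 2 + 1710 = 1712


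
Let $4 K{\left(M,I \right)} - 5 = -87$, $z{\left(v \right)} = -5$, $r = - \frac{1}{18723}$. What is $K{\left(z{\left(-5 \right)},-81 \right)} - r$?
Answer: $- \frac{767641}{37446} \approx -20.5$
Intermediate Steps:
$r = - \frac{1}{18723}$ ($r = \left(-1\right) \frac{1}{18723} = - \frac{1}{18723} \approx -5.341 \cdot 10^{-5}$)
$K{\left(M,I \right)} = - \frac{41}{2}$ ($K{\left(M,I \right)} = \frac{5}{4} + \frac{1}{4} \left(-87\right) = \frac{5}{4} - \frac{87}{4} = - \frac{41}{2}$)
$K{\left(z{\left(-5 \right)},-81 \right)} - r = - \frac{41}{2} - - \frac{1}{18723} = - \frac{41}{2} + \frac{1}{18723} = - \frac{767641}{37446}$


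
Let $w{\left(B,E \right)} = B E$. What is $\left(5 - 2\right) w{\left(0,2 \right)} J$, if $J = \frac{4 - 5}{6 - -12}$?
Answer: $0$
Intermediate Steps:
$J = - \frac{1}{18}$ ($J = - \frac{1}{6 + 12} = - \frac{1}{18} \approx -0.055556$)
$\left(5 - 2\right) w{\left(0,2 \right)} J = \left(5 - 2\right) 0 \cdot 2 \left(- \frac{1}{18}\right) = \left(5 + \left(-2 + 0\right)\right) 0 \left(- \frac{1}{18}\right) = \left(5 - 2\right) 0 \left(- \frac{1}{18}\right) = 3 \cdot 0 \left(- \frac{1}{18}\right) = 0 \left(- \frac{1}{18}\right) = 0$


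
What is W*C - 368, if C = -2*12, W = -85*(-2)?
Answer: -4448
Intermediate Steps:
W = 170
C = -24
W*C - 368 = 170*(-24) - 368 = -4080 - 368 = -4448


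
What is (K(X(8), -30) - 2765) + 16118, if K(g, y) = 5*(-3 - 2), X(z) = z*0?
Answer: 13328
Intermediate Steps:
X(z) = 0
K(g, y) = -25 (K(g, y) = 5*(-5) = -25)
(K(X(8), -30) - 2765) + 16118 = (-25 - 2765) + 16118 = -2790 + 16118 = 13328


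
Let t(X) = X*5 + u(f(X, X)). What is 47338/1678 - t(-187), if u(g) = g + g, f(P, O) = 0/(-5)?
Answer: 808134/839 ≈ 963.21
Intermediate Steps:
f(P, O) = 0 (f(P, O) = 0*(-1/5) = 0)
u(g) = 2*g
t(X) = 5*X (t(X) = X*5 + 2*0 = 5*X + 0 = 5*X)
47338/1678 - t(-187) = 47338/1678 - 5*(-187) = 47338*(1/1678) - 1*(-935) = 23669/839 + 935 = 808134/839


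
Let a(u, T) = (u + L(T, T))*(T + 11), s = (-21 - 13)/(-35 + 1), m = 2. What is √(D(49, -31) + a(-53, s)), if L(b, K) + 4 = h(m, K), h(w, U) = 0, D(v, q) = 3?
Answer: I*√681 ≈ 26.096*I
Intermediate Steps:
L(b, K) = -4 (L(b, K) = -4 + 0 = -4)
s = 1 (s = -34/(-34) = -34*(-1/34) = 1)
a(u, T) = (-4 + u)*(11 + T) (a(u, T) = (u - 4)*(T + 11) = (-4 + u)*(11 + T))
√(D(49, -31) + a(-53, s)) = √(3 + (-44 - 4*1 + 11*(-53) + 1*(-53))) = √(3 + (-44 - 4 - 583 - 53)) = √(3 - 684) = √(-681) = I*√681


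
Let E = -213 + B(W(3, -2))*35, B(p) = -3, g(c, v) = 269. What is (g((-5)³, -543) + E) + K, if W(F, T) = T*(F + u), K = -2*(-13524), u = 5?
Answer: 26999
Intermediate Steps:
K = 27048
W(F, T) = T*(5 + F) (W(F, T) = T*(F + 5) = T*(5 + F))
E = -318 (E = -213 - 3*35 = -213 - 105 = -318)
(g((-5)³, -543) + E) + K = (269 - 318) + 27048 = -49 + 27048 = 26999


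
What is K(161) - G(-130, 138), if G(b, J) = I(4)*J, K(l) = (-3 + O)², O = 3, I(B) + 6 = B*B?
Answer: -1380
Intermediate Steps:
I(B) = -6 + B² (I(B) = -6 + B*B = -6 + B²)
K(l) = 0 (K(l) = (-3 + 3)² = 0² = 0)
G(b, J) = 10*J (G(b, J) = (-6 + 4²)*J = (-6 + 16)*J = 10*J)
K(161) - G(-130, 138) = 0 - 10*138 = 0 - 1*1380 = 0 - 1380 = -1380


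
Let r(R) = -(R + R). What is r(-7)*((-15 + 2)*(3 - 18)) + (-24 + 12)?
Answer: 2718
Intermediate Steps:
r(R) = -2*R
r(-7)*((-15 + 2)*(3 - 18)) + (-24 + 12) = (-2*(-7))*((-15 + 2)*(3 - 18)) + (-24 + 12) = 14*(-13*(-15)) - 12 = 14*195 - 12 = 2730 - 12 = 2718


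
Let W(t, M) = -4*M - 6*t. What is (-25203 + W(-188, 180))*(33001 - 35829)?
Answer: 70120260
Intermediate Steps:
W(t, M) = -6*t - 4*M
(-25203 + W(-188, 180))*(33001 - 35829) = (-25203 + (-6*(-188) - 4*180))*(33001 - 35829) = (-25203 + (1128 - 720))*(-2828) = (-25203 + 408)*(-2828) = -24795*(-2828) = 70120260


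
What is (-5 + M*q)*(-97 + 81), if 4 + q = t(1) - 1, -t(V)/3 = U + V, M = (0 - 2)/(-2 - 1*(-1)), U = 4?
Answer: 720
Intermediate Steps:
M = 2 (M = -2/(-2 + 1) = -2/(-1) = -2*(-1) = 2)
t(V) = -12 - 3*V (t(V) = -3*(4 + V) = -12 - 3*V)
q = -20 (q = -4 + ((-12 - 3*1) - 1) = -4 + ((-12 - 3) - 1) = -4 + (-15 - 1) = -4 - 16 = -20)
(-5 + M*q)*(-97 + 81) = (-5 + 2*(-20))*(-97 + 81) = (-5 - 40)*(-16) = -45*(-16) = 720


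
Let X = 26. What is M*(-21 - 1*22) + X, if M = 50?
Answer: -2124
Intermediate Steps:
M*(-21 - 1*22) + X = 50*(-21 - 1*22) + 26 = 50*(-21 - 22) + 26 = 50*(-43) + 26 = -2150 + 26 = -2124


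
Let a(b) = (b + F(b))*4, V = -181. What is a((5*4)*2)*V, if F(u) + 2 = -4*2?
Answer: -21720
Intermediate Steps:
F(u) = -10 (F(u) = -2 - 4*2 = -2 - 8 = -10)
a(b) = -40 + 4*b (a(b) = (b - 10)*4 = (-10 + b)*4 = -40 + 4*b)
a((5*4)*2)*V = (-40 + 4*((5*4)*2))*(-181) = (-40 + 4*(20*2))*(-181) = (-40 + 4*40)*(-181) = (-40 + 160)*(-181) = 120*(-181) = -21720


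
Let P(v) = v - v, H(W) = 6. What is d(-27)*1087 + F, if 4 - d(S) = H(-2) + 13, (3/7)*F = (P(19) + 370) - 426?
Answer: -49307/3 ≈ -16436.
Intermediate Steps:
P(v) = 0
F = -392/3 (F = 7*((0 + 370) - 426)/3 = 7*(370 - 426)/3 = (7/3)*(-56) = -392/3 ≈ -130.67)
d(S) = -15 (d(S) = 4 - (6 + 13) = 4 - 1*19 = 4 - 19 = -15)
d(-27)*1087 + F = -15*1087 - 392/3 = -16305 - 392/3 = -49307/3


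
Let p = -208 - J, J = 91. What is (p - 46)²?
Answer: 119025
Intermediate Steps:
p = -299 (p = -208 - 1*91 = -208 - 91 = -299)
(p - 46)² = (-299 - 46)² = (-345)² = 119025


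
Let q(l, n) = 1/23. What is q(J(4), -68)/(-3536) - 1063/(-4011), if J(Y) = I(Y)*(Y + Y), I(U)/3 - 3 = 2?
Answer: 86447653/326206608 ≈ 0.26501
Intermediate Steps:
I(U) = 15 (I(U) = 9 + 3*2 = 9 + 6 = 15)
J(Y) = 30*Y (J(Y) = 15*(Y + Y) = 15*(2*Y) = 30*Y)
q(l, n) = 1/23
q(J(4), -68)/(-3536) - 1063/(-4011) = (1/23)/(-3536) - 1063/(-4011) = (1/23)*(-1/3536) - 1063*(-1/4011) = -1/81328 + 1063/4011 = 86447653/326206608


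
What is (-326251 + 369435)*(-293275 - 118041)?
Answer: -17762270144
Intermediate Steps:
(-326251 + 369435)*(-293275 - 118041) = 43184*(-411316) = -17762270144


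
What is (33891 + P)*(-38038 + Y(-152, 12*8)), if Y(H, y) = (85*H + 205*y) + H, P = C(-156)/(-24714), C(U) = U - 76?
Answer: -13162607510290/12357 ≈ -1.0652e+9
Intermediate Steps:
C(U) = -76 + U
P = 116/12357 (P = (-76 - 156)/(-24714) = -232*(-1/24714) = 116/12357 ≈ 0.0093874)
Y(H, y) = 86*H + 205*y
(33891 + P)*(-38038 + Y(-152, 12*8)) = (33891 + 116/12357)*(-38038 + (86*(-152) + 205*(12*8))) = 418791203*(-38038 + (-13072 + 205*96))/12357 = 418791203*(-38038 + (-13072 + 19680))/12357 = 418791203*(-38038 + 6608)/12357 = (418791203/12357)*(-31430) = -13162607510290/12357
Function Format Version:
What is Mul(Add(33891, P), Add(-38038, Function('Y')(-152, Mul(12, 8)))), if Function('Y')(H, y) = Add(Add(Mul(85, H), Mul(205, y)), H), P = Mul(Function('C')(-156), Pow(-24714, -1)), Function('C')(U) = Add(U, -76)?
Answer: Rational(-13162607510290, 12357) ≈ -1.0652e+9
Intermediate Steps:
Function('C')(U) = Add(-76, U)
P = Rational(116, 12357) (P = Mul(Add(-76, -156), Pow(-24714, -1)) = Mul(-232, Rational(-1, 24714)) = Rational(116, 12357) ≈ 0.0093874)
Function('Y')(H, y) = Add(Mul(86, H), Mul(205, y))
Mul(Add(33891, P), Add(-38038, Function('Y')(-152, Mul(12, 8)))) = Mul(Add(33891, Rational(116, 12357)), Add(-38038, Add(Mul(86, -152), Mul(205, Mul(12, 8))))) = Mul(Rational(418791203, 12357), Add(-38038, Add(-13072, Mul(205, 96)))) = Mul(Rational(418791203, 12357), Add(-38038, Add(-13072, 19680))) = Mul(Rational(418791203, 12357), Add(-38038, 6608)) = Mul(Rational(418791203, 12357), -31430) = Rational(-13162607510290, 12357)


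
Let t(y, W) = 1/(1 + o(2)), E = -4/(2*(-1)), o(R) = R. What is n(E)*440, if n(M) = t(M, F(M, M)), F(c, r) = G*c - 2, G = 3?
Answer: 440/3 ≈ 146.67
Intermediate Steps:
E = 2 (E = -4/(-2) = -4*(-½) = 2)
F(c, r) = -2 + 3*c (F(c, r) = 3*c - 2 = -2 + 3*c)
t(y, W) = ⅓ (t(y, W) = 1/(1 + 2) = 1/3 = ⅓)
n(M) = ⅓
n(E)*440 = (⅓)*440 = 440/3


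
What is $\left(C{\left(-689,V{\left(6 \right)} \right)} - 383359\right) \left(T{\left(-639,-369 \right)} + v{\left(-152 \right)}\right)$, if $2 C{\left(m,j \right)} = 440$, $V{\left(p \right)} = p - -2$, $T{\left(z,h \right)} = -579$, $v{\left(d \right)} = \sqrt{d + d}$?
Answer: $221837481 - 1532556 i \sqrt{19} \approx 2.2184 \cdot 10^{8} - 6.6803 \cdot 10^{6} i$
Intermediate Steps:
$v{\left(d \right)} = \sqrt{2} \sqrt{d}$ ($v{\left(d \right)} = \sqrt{2 d} = \sqrt{2} \sqrt{d}$)
$V{\left(p \right)} = 2 + p$ ($V{\left(p \right)} = p + 2 = 2 + p$)
$C{\left(m,j \right)} = 220$ ($C{\left(m,j \right)} = \frac{1}{2} \cdot 440 = 220$)
$\left(C{\left(-689,V{\left(6 \right)} \right)} - 383359\right) \left(T{\left(-639,-369 \right)} + v{\left(-152 \right)}\right) = \left(220 - 383359\right) \left(-579 + \sqrt{2} \sqrt{-152}\right) = - 383139 \left(-579 + \sqrt{2} \cdot 2 i \sqrt{38}\right) = - 383139 \left(-579 + 4 i \sqrt{19}\right) = 221837481 - 1532556 i \sqrt{19}$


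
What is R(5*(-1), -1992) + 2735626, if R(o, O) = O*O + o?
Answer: 6703685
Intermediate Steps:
R(o, O) = o + O² (R(o, O) = O² + o = o + O²)
R(5*(-1), -1992) + 2735626 = (5*(-1) + (-1992)²) + 2735626 = (-5 + 3968064) + 2735626 = 3968059 + 2735626 = 6703685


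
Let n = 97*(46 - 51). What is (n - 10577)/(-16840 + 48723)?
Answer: -11062/31883 ≈ -0.34696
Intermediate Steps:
n = -485 (n = 97*(-5) = -485)
(n - 10577)/(-16840 + 48723) = (-485 - 10577)/(-16840 + 48723) = -11062/31883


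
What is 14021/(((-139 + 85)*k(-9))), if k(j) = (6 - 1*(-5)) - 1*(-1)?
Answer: -14021/648 ≈ -21.637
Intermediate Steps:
k(j) = 12 (k(j) = (6 + 5) + 1 = 11 + 1 = 12)
14021/(((-139 + 85)*k(-9))) = 14021/(((-139 + 85)*12)) = 14021/((-54*12)) = 14021/(-648) = 14021*(-1/648) = -14021/648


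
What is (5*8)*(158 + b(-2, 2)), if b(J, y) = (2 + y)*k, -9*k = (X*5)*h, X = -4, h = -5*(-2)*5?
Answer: 216880/9 ≈ 24098.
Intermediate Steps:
h = 50 (h = 10*5 = 50)
k = 1000/9 (k = -(-4*5)*50/9 = -(-20)*50/9 = -⅑*(-1000) = 1000/9 ≈ 111.11)
b(J, y) = 2000/9 + 1000*y/9 (b(J, y) = (2 + y)*(1000/9) = 2000/9 + 1000*y/9)
(5*8)*(158 + b(-2, 2)) = (5*8)*(158 + (2000/9 + (1000/9)*2)) = 40*(158 + (2000/9 + 2000/9)) = 40*(158 + 4000/9) = 40*(5422/9) = 216880/9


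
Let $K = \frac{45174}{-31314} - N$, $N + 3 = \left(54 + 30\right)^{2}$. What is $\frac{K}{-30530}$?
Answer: $\frac{18408568}{79668035} \approx 0.23107$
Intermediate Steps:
$N = 7053$ ($N = -3 + \left(54 + 30\right)^{2} = -3 + 84^{2} = -3 + 7056 = 7053$)
$K = - \frac{36817136}{5219}$ ($K = \frac{45174}{-31314} - 7053 = 45174 \left(- \frac{1}{31314}\right) - 7053 = - \frac{7529}{5219} - 7053 = - \frac{36817136}{5219} \approx -7054.4$)
$\frac{K}{-30530} = - \frac{36817136}{5219 \left(-30530\right)} = \left(- \frac{36817136}{5219}\right) \left(- \frac{1}{30530}\right) = \frac{18408568}{79668035}$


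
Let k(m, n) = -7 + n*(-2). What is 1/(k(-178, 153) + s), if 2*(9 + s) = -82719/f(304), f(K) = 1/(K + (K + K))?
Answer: -1/37720186 ≈ -2.6511e-8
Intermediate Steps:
k(m, n) = -7 - 2*n
f(K) = 1/(3*K) (f(K) = 1/(K + 2*K) = 1/(3*K))
s = -37719873 (s = -9 + (-82719/((1/3)/304))/2 = -9 + (-82719/((1/3)*(1/304)))/2 = -9 + (-82719/1/912)/2 = -9 + (-82719*912)/2 = -9 + (1/2)*(-75439728) = -9 - 37719864 = -37719873)
1/(k(-178, 153) + s) = 1/((-7 - 2*153) - 37719873) = 1/((-7 - 306) - 37719873) = 1/(-313 - 37719873) = 1/(-37720186) = -1/37720186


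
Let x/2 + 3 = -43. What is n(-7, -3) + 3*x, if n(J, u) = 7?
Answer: -269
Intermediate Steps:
x = -92 (x = -6 + 2*(-43) = -6 - 86 = -92)
n(-7, -3) + 3*x = 7 + 3*(-92) = 7 - 276 = -269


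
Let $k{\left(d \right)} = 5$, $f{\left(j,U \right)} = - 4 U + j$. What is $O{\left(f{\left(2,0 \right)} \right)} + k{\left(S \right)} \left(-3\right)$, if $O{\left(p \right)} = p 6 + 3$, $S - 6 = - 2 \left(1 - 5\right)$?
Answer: $0$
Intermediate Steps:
$f{\left(j,U \right)} = j - 4 U$
$S = 14$ ($S = 6 - 2 \left(1 - 5\right) = 6 - -8 = 6 + 8 = 14$)
$O{\left(p \right)} = 3 + 6 p$ ($O{\left(p \right)} = 6 p + 3 = 3 + 6 p$)
$O{\left(f{\left(2,0 \right)} \right)} + k{\left(S \right)} \left(-3\right) = \left(3 + 6 \left(2 - 0\right)\right) + 5 \left(-3\right) = \left(3 + 6 \left(2 + 0\right)\right) - 15 = \left(3 + 6 \cdot 2\right) - 15 = \left(3 + 12\right) - 15 = 15 - 15 = 0$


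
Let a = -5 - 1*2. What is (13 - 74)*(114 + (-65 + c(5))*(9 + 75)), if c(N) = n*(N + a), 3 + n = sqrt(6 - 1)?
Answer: 295362 + 10248*sqrt(5) ≈ 3.1828e+5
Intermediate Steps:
a = -7 (a = -5 - 2 = -7)
n = -3 + sqrt(5) (n = -3 + sqrt(6 - 1) = -3 + sqrt(5) ≈ -0.76393)
c(N) = (-7 + N)*(-3 + sqrt(5)) (c(N) = (-3 + sqrt(5))*(N - 7) = (-3 + sqrt(5))*(-7 + N) = (-7 + N)*(-3 + sqrt(5)))
(13 - 74)*(114 + (-65 + c(5))*(9 + 75)) = (13 - 74)*(114 + (-65 - (-7 + 5)*(3 - sqrt(5)))*(9 + 75)) = -61*(114 + (-65 - 1*(-2)*(3 - sqrt(5)))*84) = -61*(114 + (-65 + (6 - 2*sqrt(5)))*84) = -61*(114 + (-59 - 2*sqrt(5))*84) = -61*(114 + (-4956 - 168*sqrt(5))) = -61*(-4842 - 168*sqrt(5)) = 295362 + 10248*sqrt(5)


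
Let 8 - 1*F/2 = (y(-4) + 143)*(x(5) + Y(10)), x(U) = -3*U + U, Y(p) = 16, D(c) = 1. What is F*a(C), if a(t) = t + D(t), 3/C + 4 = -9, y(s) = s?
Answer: -16520/13 ≈ -1270.8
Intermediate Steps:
x(U) = -2*U
F = -1652 (F = 16 - 2*(-4 + 143)*(-2*5 + 16) = 16 - 278*(-10 + 16) = 16 - 278*6 = 16 - 2*834 = 16 - 1668 = -1652)
C = -3/13 (C = 3/(-4 - 9) = 3/(-13) = 3*(-1/13) = -3/13 ≈ -0.23077)
a(t) = 1 + t (a(t) = t + 1 = 1 + t)
F*a(C) = -1652*(1 - 3/13) = -1652*10/13 = -16520/13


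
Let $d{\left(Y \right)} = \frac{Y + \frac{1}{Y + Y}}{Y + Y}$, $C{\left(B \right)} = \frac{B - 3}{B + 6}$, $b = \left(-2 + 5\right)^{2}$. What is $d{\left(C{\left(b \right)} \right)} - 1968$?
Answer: $- \frac{31455}{16} \approx -1965.9$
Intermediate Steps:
$b = 9$ ($b = 3^{2} = 9$)
$C{\left(B \right)} = \frac{-3 + B}{6 + B}$
$d{\left(Y \right)} = \frac{Y + \frac{1}{2 Y}}{2 Y}$
$d{\left(C{\left(b \right)} \right)} - 1968 = \left(\frac{1}{2} + \frac{1}{4 \frac{\left(-3 + 9\right)^{2}}{\left(6 + 9\right)^{2}}}\right) - 1968 = \left(\frac{1}{2} + \frac{1}{4 \cdot \frac{4}{25}}\right) - 1968 = \left(\frac{1}{2} + \frac{1}{4} \cdot \frac{25}{4}\right) - 1968 = \left(\frac{1}{2} + \frac{25}{16}\right) - 1968 = \frac{33}{16} - 1968 = - \frac{31455}{16}$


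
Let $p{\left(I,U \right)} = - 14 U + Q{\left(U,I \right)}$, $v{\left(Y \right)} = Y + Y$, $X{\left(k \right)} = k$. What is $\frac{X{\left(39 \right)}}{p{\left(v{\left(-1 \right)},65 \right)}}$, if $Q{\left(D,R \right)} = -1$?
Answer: $- \frac{39}{911} \approx -0.04281$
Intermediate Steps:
$v{\left(Y \right)} = 2 Y$
$p{\left(I,U \right)} = -1 - 14 U$ ($p{\left(I,U \right)} = - 14 U - 1 = -1 - 14 U$)
$\frac{X{\left(39 \right)}}{p{\left(v{\left(-1 \right)},65 \right)}} = \frac{39}{-1 - 910} = \frac{39}{-911} = 39 \left(- \frac{1}{911}\right) = - \frac{39}{911}$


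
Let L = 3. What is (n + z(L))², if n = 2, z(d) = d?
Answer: 25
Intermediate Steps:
(n + z(L))² = (2 + 3)² = 5² = 25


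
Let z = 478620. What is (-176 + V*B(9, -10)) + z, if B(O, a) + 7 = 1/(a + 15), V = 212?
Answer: 2385012/5 ≈ 4.7700e+5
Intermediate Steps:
B(O, a) = -7 + 1/(15 + a) (B(O, a) = -7 + 1/(a + 15) = -7 + 1/(15 + a))
(-176 + V*B(9, -10)) + z = (-176 + 212*((-104 - 7*(-10))/(15 - 10))) + 478620 = (-176 + 212*((-104 + 70)/5)) + 478620 = (-176 + 212*((1/5)*(-34))) + 478620 = (-176 + 212*(-34/5)) + 478620 = (-176 - 7208/5) + 478620 = -8088/5 + 478620 = 2385012/5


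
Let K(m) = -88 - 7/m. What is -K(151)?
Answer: 13295/151 ≈ 88.046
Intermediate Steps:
-K(151) = -(-88 - 7/151) = -1*(-13295/151) = 13295/151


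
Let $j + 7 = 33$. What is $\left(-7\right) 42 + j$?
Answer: $-268$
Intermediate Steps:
$j = 26$ ($j = -7 + 33 = 26$)
$\left(-7\right) 42 + j = \left(-7\right) 42 + 26 = -294 + 26 = -268$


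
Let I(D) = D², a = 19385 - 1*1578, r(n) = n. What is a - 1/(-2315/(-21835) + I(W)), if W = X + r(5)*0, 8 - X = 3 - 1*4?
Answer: 6307056963/354190 ≈ 17807.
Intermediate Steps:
X = 9 (X = 8 - (3 - 1*4) = 8 - (3 - 4) = 8 - 1*(-1) = 8 + 1 = 9)
W = 9 (W = 9 + 5*0 = 9 + 0 = 9)
a = 17807 (a = 19385 - 1578 = 17807)
a - 1/(-2315/(-21835) + I(W)) = 17807 - 1/(-2315/(-21835) + 9²) = 17807 - 1/(-2315*(-1/21835) + 81) = 17807 - 1/(463/4367 + 81) = 17807 - 1/354190/4367 = 17807 - 1*4367/354190 = 17807 - 4367/354190 = 6307056963/354190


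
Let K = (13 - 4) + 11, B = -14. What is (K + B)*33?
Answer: 198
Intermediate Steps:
K = 20 (K = 9 + 11 = 20)
(K + B)*33 = (20 - 14)*33 = 6*33 = 198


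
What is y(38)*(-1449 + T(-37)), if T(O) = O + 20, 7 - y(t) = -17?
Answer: -35184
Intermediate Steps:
y(t) = 24 (y(t) = 7 - 1*(-17) = 7 + 17 = 24)
T(O) = 20 + O
y(38)*(-1449 + T(-37)) = 24*(-1449 + (20 - 37)) = 24*(-1449 - 17) = 24*(-1466) = -35184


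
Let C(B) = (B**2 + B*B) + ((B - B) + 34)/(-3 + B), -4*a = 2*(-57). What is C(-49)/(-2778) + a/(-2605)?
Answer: -327253673/188153940 ≈ -1.7393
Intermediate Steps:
a = 57/2 (a = -(-57)/2 = -1/4*(-114) = 57/2 ≈ 28.500)
C(B) = 2*B**2 + 34/(-3 + B) (C(B) = (B**2 + B**2) + (0 + 34)/(-3 + B) = 2*B**2 + 34/(-3 + B))
C(-49)/(-2778) + a/(-2605) = (2*(17 + (-49)**3 - 3*(-49)**2)/(-3 - 49))/(-2778) + (57/2)/(-2605) = (2*(17 - 117649 - 3*2401)/(-52))*(-1/2778) + (57/2)*(-1/2605) = (2*(-1/52)*(17 - 117649 - 7203))*(-1/2778) - 57/5210 = (2*(-1/52)*(-124835))*(-1/2778) - 57/5210 = (124835/26)*(-1/2778) - 57/5210 = -124835/72228 - 57/5210 = -327253673/188153940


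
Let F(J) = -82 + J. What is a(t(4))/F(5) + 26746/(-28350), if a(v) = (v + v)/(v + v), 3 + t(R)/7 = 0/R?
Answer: -21304/22275 ≈ -0.95641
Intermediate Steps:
t(R) = -21 (t(R) = -21 + 7*(0/R) = -21 + 7*0 = -21 + 0 = -21)
a(v) = 1 (a(v) = (2*v)/((2*v)) = (2*v)*(1/(2*v)) = 1)
a(t(4))/F(5) + 26746/(-28350) = 1/(-82 + 5) + 26746/(-28350) = 1/(-77) + 26746*(-1/28350) = 1*(-1/77) - 13373/14175 = -1/77 - 13373/14175 = -21304/22275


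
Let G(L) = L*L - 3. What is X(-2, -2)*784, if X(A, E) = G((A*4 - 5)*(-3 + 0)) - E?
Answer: 1191680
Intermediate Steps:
G(L) = -3 + L² (G(L) = L² - 3 = -3 + L²)
X(A, E) = -3 + (15 - 12*A)² - E (X(A, E) = (-3 + ((A*4 - 5)*(-3 + 0))²) - E = (-3 + ((4*A - 5)*(-3))²) - E = (-3 + ((-5 + 4*A)*(-3))²) - E = (-3 + (15 - 12*A)²) - E = -3 + (15 - 12*A)² - E)
X(-2, -2)*784 = (-3 - 1*(-2) + 9*(-5 + 4*(-2))²)*784 = (-3 + 2 + 9*(-5 - 8)²)*784 = (-3 + 2 + 9*(-13)²)*784 = (-3 + 2 + 9*169)*784 = (-3 + 2 + 1521)*784 = 1520*784 = 1191680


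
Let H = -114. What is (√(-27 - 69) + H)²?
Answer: 12900 - 912*I*√6 ≈ 12900.0 - 2233.9*I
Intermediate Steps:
(√(-27 - 69) + H)² = (√(-27 - 69) - 114)² = (√(-96) - 114)² = (4*I*√6 - 114)² = (-114 + 4*I*√6)²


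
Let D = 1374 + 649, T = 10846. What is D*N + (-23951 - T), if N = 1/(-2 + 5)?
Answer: -102368/3 ≈ -34123.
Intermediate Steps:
D = 2023
N = ⅓ (N = 1/3 = ⅓ ≈ 0.33333)
D*N + (-23951 - T) = 2023*(⅓) + (-23951 - 1*10846) = 2023/3 + (-23951 - 10846) = 2023/3 - 34797 = -102368/3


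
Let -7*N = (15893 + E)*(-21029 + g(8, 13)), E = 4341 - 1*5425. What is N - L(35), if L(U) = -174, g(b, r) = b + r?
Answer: 311108690/7 ≈ 4.4444e+7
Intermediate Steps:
E = -1084 (E = 4341 - 5425 = -1084)
N = 311107472/7 (N = -(15893 - 1084)*(-21029 + (8 + 13))/7 = -14809*(-21029 + 21)/7 = -14809*(-21008)/7 = -⅐*(-311107472) = 311107472/7 ≈ 4.4444e+7)
N - L(35) = 311107472/7 - 1*(-174) = 311107472/7 + 174 = 311108690/7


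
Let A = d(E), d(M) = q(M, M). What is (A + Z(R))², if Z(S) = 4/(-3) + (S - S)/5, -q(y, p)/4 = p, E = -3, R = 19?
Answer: 1024/9 ≈ 113.78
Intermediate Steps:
q(y, p) = -4*p
d(M) = -4*M
A = 12 (A = -4*(-3) = 12)
Z(S) = -4/3 (Z(S) = 4*(-⅓) + 0*(⅕) = -4/3 + 0 = -4/3)
(A + Z(R))² = (12 - 4/3)² = (32/3)² = 1024/9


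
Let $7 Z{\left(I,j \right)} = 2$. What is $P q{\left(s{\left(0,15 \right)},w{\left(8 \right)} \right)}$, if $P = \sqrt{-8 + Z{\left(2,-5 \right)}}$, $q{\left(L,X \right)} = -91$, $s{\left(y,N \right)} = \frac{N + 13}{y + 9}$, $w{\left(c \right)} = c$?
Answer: $- 39 i \sqrt{42} \approx - 252.75 i$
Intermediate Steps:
$Z{\left(I,j \right)} = \frac{2}{7}$ ($Z{\left(I,j \right)} = \frac{1}{7} \cdot 2 = \frac{2}{7}$)
$s{\left(y,N \right)} = \frac{13 + N}{9 + y}$
$P = \frac{3 i \sqrt{42}}{7}$ ($P = \sqrt{-8 + \frac{2}{7}} = \sqrt{- \frac{54}{7}} = \frac{3 i \sqrt{42}}{7} \approx 2.7775 i$)
$P q{\left(s{\left(0,15 \right)},w{\left(8 \right)} \right)} = \frac{3 i \sqrt{42}}{7} \left(-91\right) = - 39 i \sqrt{42}$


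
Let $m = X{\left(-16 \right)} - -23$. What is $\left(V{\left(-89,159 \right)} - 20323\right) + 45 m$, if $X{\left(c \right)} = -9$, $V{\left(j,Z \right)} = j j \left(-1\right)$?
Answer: $-27614$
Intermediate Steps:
$V{\left(j,Z \right)} = - j^{2}$ ($V{\left(j,Z \right)} = j^{2} \left(-1\right) = - j^{2}$)
$m = 14$ ($m = -9 - -23 = -9 + 23 = 14$)
$\left(V{\left(-89,159 \right)} - 20323\right) + 45 m = \left(- \left(-89\right)^{2} - 20323\right) + 45 \cdot 14 = \left(\left(-1\right) 7921 - 20323\right) + 630 = \left(-7921 - 20323\right) + 630 = -28244 + 630 = -27614$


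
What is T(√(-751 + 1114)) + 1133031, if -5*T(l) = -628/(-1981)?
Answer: 11222671427/9905 ≈ 1.1330e+6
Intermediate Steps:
T(l) = -628/9905 (T(l) = -(-628)/(5*(-1981)) = -(-628)*(-1)/(5*1981) = -⅕*628/1981 = -628/9905)
T(√(-751 + 1114)) + 1133031 = -628/9905 + 1133031 = 11222671427/9905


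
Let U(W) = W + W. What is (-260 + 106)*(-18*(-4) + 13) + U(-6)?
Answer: -13102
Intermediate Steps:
U(W) = 2*W
(-260 + 106)*(-18*(-4) + 13) + U(-6) = (-260 + 106)*(-18*(-4) + 13) + 2*(-6) = -154*(72 + 13) - 12 = -154*85 - 12 = -13090 - 12 = -13102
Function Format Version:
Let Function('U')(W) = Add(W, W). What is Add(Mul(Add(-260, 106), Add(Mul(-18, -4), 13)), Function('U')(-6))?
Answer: -13102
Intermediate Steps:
Function('U')(W) = Mul(2, W)
Add(Mul(Add(-260, 106), Add(Mul(-18, -4), 13)), Function('U')(-6)) = Add(Mul(Add(-260, 106), Add(Mul(-18, -4), 13)), Mul(2, -6)) = Add(Mul(-154, Add(72, 13)), -12) = Add(Mul(-154, 85), -12) = Add(-13090, -12) = -13102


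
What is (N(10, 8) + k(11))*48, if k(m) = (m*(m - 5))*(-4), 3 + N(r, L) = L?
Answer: -12432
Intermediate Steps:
N(r, L) = -3 + L
k(m) = -4*m*(-5 + m) (k(m) = (m*(-5 + m))*(-4) = -4*m*(-5 + m))
(N(10, 8) + k(11))*48 = ((-3 + 8) + 4*11*(5 - 1*11))*48 = (5 + 4*11*(5 - 11))*48 = (5 + 4*11*(-6))*48 = (5 - 264)*48 = -259*48 = -12432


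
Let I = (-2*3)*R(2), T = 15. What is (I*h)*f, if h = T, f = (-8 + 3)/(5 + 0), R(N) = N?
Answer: 180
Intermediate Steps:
f = -1 (f = -5/5 = -5*1/5 = -1)
h = 15
I = -12 (I = -2*3*2 = -6*2 = -12)
(I*h)*f = -12*15*(-1) = -180*(-1) = 180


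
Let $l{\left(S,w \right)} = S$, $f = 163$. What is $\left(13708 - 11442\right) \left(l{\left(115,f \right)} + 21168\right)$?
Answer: $48227278$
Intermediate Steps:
$\left(13708 - 11442\right) \left(l{\left(115,f \right)} + 21168\right) = \left(13708 - 11442\right) \left(115 + 21168\right) = 2266 \cdot 21283 = 48227278$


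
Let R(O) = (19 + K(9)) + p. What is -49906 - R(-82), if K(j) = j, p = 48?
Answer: -49982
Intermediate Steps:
R(O) = 76 (R(O) = (19 + 9) + 48 = 28 + 48 = 76)
-49906 - R(-82) = -49906 - 1*76 = -49906 - 76 = -49982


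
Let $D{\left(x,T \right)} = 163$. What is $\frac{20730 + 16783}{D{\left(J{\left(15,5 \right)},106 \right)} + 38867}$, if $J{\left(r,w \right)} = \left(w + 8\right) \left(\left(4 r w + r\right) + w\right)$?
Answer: $\frac{37513}{39030} \approx 0.96113$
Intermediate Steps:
$J{\left(r,w \right)} = \left(8 + w\right) \left(r + w + 4 r w\right)$ ($J{\left(r,w \right)} = \left(8 + w\right) \left(\left(4 r w + r\right) + w\right) = \left(8 + w\right) \left(\left(r + 4 r w\right) + w\right) = \left(8 + w\right) \left(r + w + 4 r w\right)$)
$\frac{20730 + 16783}{D{\left(J{\left(15,5 \right)},106 \right)} + 38867} = \frac{20730 + 16783}{163 + 38867} = \frac{37513}{39030}$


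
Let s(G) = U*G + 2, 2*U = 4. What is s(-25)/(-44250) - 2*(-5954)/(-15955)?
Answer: -17538772/23533625 ≈ -0.74526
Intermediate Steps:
U = 2 (U = (½)*4 = 2)
s(G) = 2 + 2*G (s(G) = 2*G + 2 = 2 + 2*G)
s(-25)/(-44250) - 2*(-5954)/(-15955) = (2 + 2*(-25))/(-44250) - 2*(-5954)/(-15955) = (2 - 50)*(-1/44250) + 11908*(-1/15955) = -48*(-1/44250) - 11908/15955 = 8/7375 - 11908/15955 = -17538772/23533625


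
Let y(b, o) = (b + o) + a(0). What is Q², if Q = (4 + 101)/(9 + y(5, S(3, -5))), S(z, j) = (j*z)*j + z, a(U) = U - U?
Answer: 11025/8464 ≈ 1.3026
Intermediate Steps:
a(U) = 0
S(z, j) = z + z*j² (S(z, j) = z*j² + z = z + z*j²)
y(b, o) = b + o (y(b, o) = (b + o) + 0 = b + o)
Q = 105/92 (Q = (4 + 101)/(9 + (5 + 3*(1 + (-5)²))) = 105/(9 + (5 + 3*(1 + 25))) = 105/(9 + (5 + 3*26)) = 105/(9 + (5 + 78)) = 105/(9 + 83) = 105/92 ≈ 1.1413)
Q² = (105/92)² = 11025/8464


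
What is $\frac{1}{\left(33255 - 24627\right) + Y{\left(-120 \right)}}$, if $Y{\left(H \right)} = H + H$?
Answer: $\frac{1}{8388} \approx 0.00011922$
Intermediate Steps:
$Y{\left(H \right)} = 2 H$
$\frac{1}{\left(33255 - 24627\right) + Y{\left(-120 \right)}} = \frac{1}{\left(33255 - 24627\right) + 2 \left(-120\right)} = \frac{1}{\left(33255 - 24627\right) - 240} = \frac{1}{8628 - 240} = \frac{1}{8388}$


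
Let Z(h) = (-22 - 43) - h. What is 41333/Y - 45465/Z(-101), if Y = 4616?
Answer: -17364871/13848 ≈ -1254.0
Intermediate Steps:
Z(h) = -65 - h
41333/Y - 45465/Z(-101) = 41333/4616 - 45465/(-65 - 1*(-101)) = 41333*(1/4616) - 45465/(-65 + 101) = 41333/4616 - 45465/36 = 41333/4616 - 45465*1/36 = 41333/4616 - 15155/12 = -17364871/13848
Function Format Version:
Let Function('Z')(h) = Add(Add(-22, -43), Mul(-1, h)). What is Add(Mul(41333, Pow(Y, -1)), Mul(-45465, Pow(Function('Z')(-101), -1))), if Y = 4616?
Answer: Rational(-17364871, 13848) ≈ -1254.0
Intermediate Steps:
Function('Z')(h) = Add(-65, Mul(-1, h))
Add(Mul(41333, Pow(Y, -1)), Mul(-45465, Pow(Function('Z')(-101), -1))) = Add(Mul(41333, Pow(4616, -1)), Mul(-45465, Pow(Add(-65, Mul(-1, -101)), -1))) = Add(Mul(41333, Rational(1, 4616)), Mul(-45465, Pow(Add(-65, 101), -1))) = Add(Rational(41333, 4616), Mul(-45465, Pow(36, -1))) = Add(Rational(41333, 4616), Mul(-45465, Rational(1, 36))) = Add(Rational(41333, 4616), Rational(-15155, 12)) = Rational(-17364871, 13848)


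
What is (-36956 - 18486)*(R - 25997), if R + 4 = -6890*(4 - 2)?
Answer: 2205538202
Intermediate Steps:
R = -13784 (R = -4 - 6890*(4 - 2) = -4 - 6890*2 = -4 - 13780 = -13784)
(-36956 - 18486)*(R - 25997) = (-36956 - 18486)*(-13784 - 25997) = -55442*(-39781) = 2205538202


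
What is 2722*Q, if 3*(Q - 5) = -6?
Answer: 8166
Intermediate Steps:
Q = 3 (Q = 5 + (⅓)*(-6) = 5 - 2 = 3)
2722*Q = 2722*3 = 8166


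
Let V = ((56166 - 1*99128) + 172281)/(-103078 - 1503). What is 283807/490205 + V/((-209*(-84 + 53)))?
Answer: 192238639097898/332153250471295 ≈ 0.57876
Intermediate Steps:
V = -129319/104581 (V = ((56166 - 99128) + 172281)/(-104581) = (-42962 + 172281)*(-1/104581) = 129319*(-1/104581) = -129319/104581 ≈ -1.2365)
283807/490205 + V/((-209*(-84 + 53))) = 283807/490205 - 129319*(-1/(209*(-84 + 53)))/104581 = 283807*(1/490205) - 129319/(104581*((-209*(-31)))) = 283807/490205 - 129319/104581/6479 = 283807/490205 - 129319/104581*1/6479 = 283807/490205 - 129319/677580299 = 192238639097898/332153250471295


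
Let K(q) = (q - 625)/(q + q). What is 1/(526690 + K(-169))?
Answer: 169/89011007 ≈ 1.8986e-6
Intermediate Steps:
K(q) = (-625 + q)/(2*q) (K(q) = (-625 + q)/((2*q)) = (-625 + q)*(1/(2*q)) = (-625 + q)/(2*q))
1/(526690 + K(-169)) = 1/(526690 + (½)*(-625 - 169)/(-169)) = 1/(526690 + (½)*(-1/169)*(-794)) = 1/(526690 + 397/169) = 1/(89011007/169) = 169/89011007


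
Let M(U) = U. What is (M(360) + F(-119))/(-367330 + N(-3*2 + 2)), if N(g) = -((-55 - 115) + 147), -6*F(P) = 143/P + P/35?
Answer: -643969/655642995 ≈ -0.00098220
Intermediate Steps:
F(P) = -143/(6*P) - P/210 (F(P) = -(143/P + P/35)/6 = -143/(6*P) - P/210)
N(g) = 23 (N(g) = -(-170 + 147) = -1*(-23) = 23)
(M(360) + F(-119))/(-367330 + N(-3*2 + 2)) = (360 + (1/210)*(-5005 - 1*(-119)²)/(-119))/(-367330 + 23) = (360 + (1/210)*(-1/119)*(-5005 - 1*14161))/(-367307) = (360 + (1/210)*(-1/119)*(-5005 - 14161))*(-1/367307) = (360 + (1/210)*(-1/119)*(-19166))*(-1/367307) = (360 + 1369/1785)*(-1/367307) = (643969/1785)*(-1/367307) = -643969/655642995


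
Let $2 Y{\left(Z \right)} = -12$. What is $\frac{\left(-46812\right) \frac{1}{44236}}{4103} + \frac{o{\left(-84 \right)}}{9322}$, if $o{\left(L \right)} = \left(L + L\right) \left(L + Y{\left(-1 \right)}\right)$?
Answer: $\frac{342981034437}{211493233897} \approx 1.6217$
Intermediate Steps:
$Y{\left(Z \right)} = -6$ ($Y{\left(Z \right)} = \frac{1}{2} \left(-12\right) = -6$)
$o{\left(L \right)} = 2 L \left(-6 + L\right)$ ($o{\left(L \right)} = \left(L + L\right) \left(L - 6\right) = 2 L \left(-6 + L\right)$)
$\frac{\left(-46812\right) \frac{1}{44236}}{4103} + \frac{o{\left(-84 \right)}}{9322} = \frac{\left(-46812\right) \frac{1}{44236}}{4103} + \frac{2 \left(-84\right) \left(-6 - 84\right)}{9322} = \left(-46812\right) \frac{1}{44236} \cdot \frac{1}{4103} + 2 \left(-84\right) \left(-90\right) \frac{1}{9322} = \left(- \frac{11703}{11059}\right) \frac{1}{4103} + 15120 \cdot \frac{1}{9322} = - \frac{11703}{45375077} + \frac{7560}{4661} = \frac{342981034437}{211493233897}$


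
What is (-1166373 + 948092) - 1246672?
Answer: -1464953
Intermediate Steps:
(-1166373 + 948092) - 1246672 = -218281 - 1246672 = -1464953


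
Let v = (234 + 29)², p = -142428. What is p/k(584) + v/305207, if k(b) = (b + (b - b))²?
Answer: -4969880033/26023169648 ≈ -0.19098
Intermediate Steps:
k(b) = b² (k(b) = (b + 0)² = b²)
v = 69169 (v = 263² = 69169)
p/k(584) + v/305207 = -142428/(584²) + 69169/305207 = -142428/341056 + 69169*(1/305207) = -142428*1/341056 + 69169/305207 = -35607/85264 + 69169/305207 = -4969880033/26023169648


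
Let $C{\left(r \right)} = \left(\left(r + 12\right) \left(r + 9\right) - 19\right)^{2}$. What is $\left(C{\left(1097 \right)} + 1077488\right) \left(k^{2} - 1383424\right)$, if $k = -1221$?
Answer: $161596972946899321$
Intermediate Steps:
$C{\left(r \right)} = \left(-19 + \left(9 + r\right) \left(12 + r\right)\right)^{2}$ ($C{\left(r \right)} = \left(\left(12 + r\right) \left(9 + r\right) - 19\right)^{2} = \left(\left(9 + r\right) \left(12 + r\right) - 19\right)^{2} = \left(-19 + \left(9 + r\right) \left(12 + r\right)\right)^{2}$)
$\left(C{\left(1097 \right)} + 1077488\right) \left(k^{2} - 1383424\right) = \left(\left(89 + 1097^{2} + 21 \cdot 1097\right)^{2} + 1077488\right) \left(\left(-1221\right)^{2} - 1383424\right) = \left(\left(89 + 1203409 + 23037\right)^{2} + 1077488\right) \left(1490841 - 1383424\right) = \left(1226535^{2} + 1077488\right) 107417 = \left(1504388106225 + 1077488\right) 107417 = 1504389183713 \cdot 107417 = 161596972946899321$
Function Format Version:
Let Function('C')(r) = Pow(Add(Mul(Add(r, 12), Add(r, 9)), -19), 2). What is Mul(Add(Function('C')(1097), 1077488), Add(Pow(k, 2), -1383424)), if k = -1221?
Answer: 161596972946899321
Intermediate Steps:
Function('C')(r) = Pow(Add(-19, Mul(Add(9, r), Add(12, r))), 2) (Function('C')(r) = Pow(Add(Mul(Add(12, r), Add(9, r)), -19), 2) = Pow(Add(Mul(Add(9, r), Add(12, r)), -19), 2) = Pow(Add(-19, Mul(Add(9, r), Add(12, r))), 2))
Mul(Add(Function('C')(1097), 1077488), Add(Pow(k, 2), -1383424)) = Mul(Add(Pow(Add(89, Pow(1097, 2), Mul(21, 1097)), 2), 1077488), Add(Pow(-1221, 2), -1383424)) = Mul(Add(Pow(Add(89, 1203409, 23037), 2), 1077488), Add(1490841, -1383424)) = Mul(Add(Pow(1226535, 2), 1077488), 107417) = Mul(Add(1504388106225, 1077488), 107417) = Mul(1504389183713, 107417) = 161596972946899321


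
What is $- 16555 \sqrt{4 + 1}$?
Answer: $- 16555 \sqrt{5} \approx -37018.0$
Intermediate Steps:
$- 16555 \sqrt{4 + 1} = - 16555 \sqrt{5}$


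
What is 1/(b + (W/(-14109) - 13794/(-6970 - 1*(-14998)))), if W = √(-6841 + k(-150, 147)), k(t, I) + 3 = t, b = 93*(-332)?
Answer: -1222664729646917454/37753097019346025786225 + 2806505844*I*√6994/37753097019346025786225 ≈ -3.2386e-5 + 6.2169e-12*I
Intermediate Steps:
b = -30876
k(t, I) = -3 + t
W = I*√6994 (W = √(-6841 + (-3 - 150)) = √(-6841 - 153) = √(-6994) = I*√6994 ≈ 83.63*I)
1/(b + (W/(-14109) - 13794/(-6970 - 1*(-14998)))) = 1/(-30876 + ((I*√6994)/(-14109) - 13794/(-6970 - 1*(-14998)))) = 1/(-30876 + ((I*√6994)*(-1/14109) - 13794/(-6970 + 14998))) = 1/(-30876 + (-I*√6994/14109 - 13794/8028)) = 1/(-30876 + (-I*√6994/14109 - 13794*1/8028)) = 1/(-30876 + (-I*√6994/14109 - 2299/1338)) = 1/(-30876 + (-2299/1338 - I*√6994/14109)) = 1/(-41314387/1338 - I*√6994/14109)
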